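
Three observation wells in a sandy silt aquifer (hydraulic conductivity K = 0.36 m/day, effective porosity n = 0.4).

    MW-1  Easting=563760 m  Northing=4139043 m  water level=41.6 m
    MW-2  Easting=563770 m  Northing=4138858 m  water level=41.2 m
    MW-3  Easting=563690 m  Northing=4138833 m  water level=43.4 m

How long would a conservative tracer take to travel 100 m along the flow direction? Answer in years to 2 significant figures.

11 years

Taking MW-1 as reference: MW-2−MW-1 = (10, -185, -0.4); MW-3−MW-1 = (-70, -210, +1.8).
Determinant of the coordinate differences = 10·(-210) − (-70)·(-185) = -15050.
∂h/∂x = [(-0.4)·(-210) − (+1.8)·(-185)] / -15050 = -0.02771
∂h/∂y = [10·(+1.8) − (-70)·(-0.4)] / -15050 = +0.0006645
|∇h| = √(-0.02771² + 0.0006645²) = 0.02772
Seepage velocity v = K·i/n = 0.36 × 0.02772 / 0.4 = 0.02495 m/day.
t = 100 / 0.02495 = 4008 days = 11 years.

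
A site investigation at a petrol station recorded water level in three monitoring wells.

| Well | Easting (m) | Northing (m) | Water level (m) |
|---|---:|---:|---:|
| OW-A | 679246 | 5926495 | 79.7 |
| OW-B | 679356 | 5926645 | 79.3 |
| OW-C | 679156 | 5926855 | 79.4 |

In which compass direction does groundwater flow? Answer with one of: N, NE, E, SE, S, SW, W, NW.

With h = a·x + b·y + c and OW-A as origin, the differences give:
  110·a + 150·b = -0.4
  (-90)·a + 360·b = -0.3
Eliminate b (×360 and ×150, subtract): 53100·a = -99.00 → a = ∂h/∂x = -0.001864
Back-substitute: b = ∂h/∂y = -0.001299.
Flow = −∇h = (+0.001864 east, +0.001299 north), which points northeast.

NE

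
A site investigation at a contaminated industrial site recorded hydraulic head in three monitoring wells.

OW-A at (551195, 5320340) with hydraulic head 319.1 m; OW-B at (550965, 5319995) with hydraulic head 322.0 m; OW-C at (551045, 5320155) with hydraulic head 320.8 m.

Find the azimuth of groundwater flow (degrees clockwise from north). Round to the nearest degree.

049°

Taking OW-A as reference: OW-B−OW-A = (-230, -345, +2.9); OW-C−OW-A = (-150, -185, +1.7).
Determinant of the coordinate differences = (-230)·(-185) − (-150)·(-345) = -9200.
∂h/∂x = [(+2.9)·(-185) − (+1.7)·(-345)] / -9200 = -0.005435
∂h/∂y = [(-230)·(+1.7) − (-150)·(+2.9)] / -9200 = -0.004783
Flow direction (−∇h) has components (+0.005435 E, +0.004783 N).
Azimuth = atan2(E, N) = atan2(+0.005435, +0.004783) = 48.7° ≈ 049°.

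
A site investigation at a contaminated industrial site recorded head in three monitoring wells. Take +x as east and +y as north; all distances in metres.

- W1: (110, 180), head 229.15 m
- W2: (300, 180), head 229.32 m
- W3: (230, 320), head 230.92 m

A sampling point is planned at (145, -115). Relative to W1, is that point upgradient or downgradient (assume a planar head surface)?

downgradient

With h = a·x + b·y + c and W1 as origin, the differences give:
  190·a + 0·b = +0.17
  120·a + 140·b = +1.77
Eliminate b (×140 and ×0, subtract): 26600·a = 23.800 → a = ∂h/∂x = +0.0008947
Back-substitute: b = ∂h/∂y = +0.01188.
Head at (145, -115) = 229.15 + (+0.0008947)·(35) + (+0.01188)·(-295) = 225.68 m.
That is lower than the 229.15 m at W1, so the point is downgradient.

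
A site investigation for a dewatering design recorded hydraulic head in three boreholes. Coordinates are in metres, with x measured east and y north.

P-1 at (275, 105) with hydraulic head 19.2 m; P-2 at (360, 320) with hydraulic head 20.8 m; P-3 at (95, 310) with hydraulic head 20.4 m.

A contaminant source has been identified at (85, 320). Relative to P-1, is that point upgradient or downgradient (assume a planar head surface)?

Taking P-1 as reference: P-2−P-1 = (85, 215, +1.6); P-3−P-1 = (-180, 205, +1.2).
Determinant of the coordinate differences = 85·205 − (-180)·215 = 56125.
∂h/∂x = [(+1.6)·205 − (+1.2)·215] / 56125 = +0.001247
∂h/∂y = [85·(+1.2) − (-180)·(+1.6)] / 56125 = +0.006949
Head at (85, 320) = 19.2 + (+0.001247)·(-190) + (+0.006949)·(215) = 20.46 m.
That is higher than the 19.2 m at P-1, so the point is upgradient.

upgradient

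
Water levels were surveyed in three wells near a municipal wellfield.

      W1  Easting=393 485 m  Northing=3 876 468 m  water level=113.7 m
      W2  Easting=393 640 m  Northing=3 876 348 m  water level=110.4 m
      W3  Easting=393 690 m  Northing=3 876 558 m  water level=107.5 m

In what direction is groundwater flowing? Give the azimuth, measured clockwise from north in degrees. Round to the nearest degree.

075°

Differences from W1: to W2 (Δx, Δy, Δh) = (155, -120, -3.3); to W3 = (205, 90, -6.2).
Determinant of the coordinate differences = 155·90 − 205·(-120) = 38550.
∂h/∂x = [(-3.3)·90 − (-6.2)·(-120)] / 38550 = -0.02700
∂h/∂y = [155·(-6.2) − 205·(-3.3)] / 38550 = -0.007380
Flow direction (−∇h) has components (+0.02700 E, +0.007380 N).
Azimuth = atan2(E, N) = atan2(+0.02700, +0.007380) = 74.7° ≈ 075°.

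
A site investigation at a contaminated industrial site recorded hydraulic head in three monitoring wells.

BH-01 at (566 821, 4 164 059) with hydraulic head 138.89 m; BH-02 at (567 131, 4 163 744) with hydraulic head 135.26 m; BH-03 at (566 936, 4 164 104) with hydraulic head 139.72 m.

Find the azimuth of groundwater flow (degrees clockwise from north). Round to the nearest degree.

188°

Differences from BH-01: to BH-02 (Δx, Δy, Δh) = (310, -315, -3.63); to BH-03 = (115, 45, +0.83).
Determinant of the coordinate differences = 310·45 − 115·(-315) = 50175.
∂h/∂x = [(-3.63)·45 − (+0.83)·(-315)] / 50175 = +0.001955
∂h/∂y = [310·(+0.83) − 115·(-3.63)] / 50175 = +0.01345
Flow direction (−∇h) has components (-0.001955 E, -0.01345 N).
Azimuth = atan2(E, N) = atan2(-0.001955, -0.01345) = 188.3° ≈ 188°.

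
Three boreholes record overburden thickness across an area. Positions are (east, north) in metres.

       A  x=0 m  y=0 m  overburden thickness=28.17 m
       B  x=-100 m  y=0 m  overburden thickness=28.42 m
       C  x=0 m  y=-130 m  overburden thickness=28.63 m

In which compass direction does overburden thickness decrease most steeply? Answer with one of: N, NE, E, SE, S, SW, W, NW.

NE

∂d/∂x = (28.42 − 28.17) / (-100 − 0) = -0.002500
∂d/∂y = (28.63 − 28.17) / (-130 − 0) = -0.003538
Steepest decrease is along −∇f = (+0.002500 E, +0.003538 N) → northeast.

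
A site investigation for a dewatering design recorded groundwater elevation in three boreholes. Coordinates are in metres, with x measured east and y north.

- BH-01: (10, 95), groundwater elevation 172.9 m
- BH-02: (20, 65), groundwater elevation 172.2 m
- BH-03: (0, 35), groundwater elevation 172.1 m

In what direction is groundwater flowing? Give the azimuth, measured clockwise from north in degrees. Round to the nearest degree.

130°

Taking BH-01 as reference: BH-02−BH-01 = (10, -30, -0.7); BH-03−BH-01 = (-10, -60, -0.8).
Solve a·Δx + b·Δy = Δh: det = 10·(-60) − (-10)·(-30) = -900.
∂h/∂x = [(-0.7)·(-60) − (-0.8)·(-30)] / -900 = -0.02000
∂h/∂y = [10·(-0.8) − (-10)·(-0.7)] / -900 = +0.01667
Flow direction (−∇h) has components (+0.02000 E, -0.01667 N).
Azimuth = atan2(E, N) = atan2(+0.02000, -0.01667) = 129.8° ≈ 130°.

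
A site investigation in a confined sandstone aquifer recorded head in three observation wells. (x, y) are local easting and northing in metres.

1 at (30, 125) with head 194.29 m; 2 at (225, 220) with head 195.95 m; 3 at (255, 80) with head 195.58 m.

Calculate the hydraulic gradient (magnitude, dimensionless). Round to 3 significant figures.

0.00769

Three-point gradient (reference 1): Δ to 2 = (195, 95, +1.66), Δ to 3 = (225, -45, +1.29).
∂h/∂x = +0.006542, ∂h/∂y = +0.004045 (det = -30150).
|∇h| = √(0.006542² + 0.004045²) = 0.007692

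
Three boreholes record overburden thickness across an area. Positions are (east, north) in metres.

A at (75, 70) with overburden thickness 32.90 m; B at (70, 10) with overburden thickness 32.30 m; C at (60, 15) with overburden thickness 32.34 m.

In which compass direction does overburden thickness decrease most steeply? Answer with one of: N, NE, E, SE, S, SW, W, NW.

With d = a·x + b·y + c and A as origin, the differences give:
  (-5)·a + (-60)·b = -0.60
  (-15)·a + (-55)·b = -0.56
Eliminate b (×(-55) and ×(-60), subtract): -625·a = -0.600 → a = ∂d/∂x = +0.0009600
Back-substitute: b = ∂d/∂y = +0.009920.
Steepest decrease is along −∇f = (-0.0009600 E, -0.009920 N) → south.

S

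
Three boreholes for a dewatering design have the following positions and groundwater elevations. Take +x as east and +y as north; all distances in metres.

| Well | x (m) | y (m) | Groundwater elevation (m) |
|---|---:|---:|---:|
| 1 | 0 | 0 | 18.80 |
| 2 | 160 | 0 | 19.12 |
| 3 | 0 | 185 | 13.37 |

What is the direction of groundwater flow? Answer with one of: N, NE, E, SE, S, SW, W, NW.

N

∂h/∂x = (19.12 − 18.80) / (160 − 0) = +0.002000
∂h/∂y = (13.37 − 18.80) / (185 − 0) = -0.02935
Flow = −∇h = (-0.002000 east, +0.02935 north), which points north.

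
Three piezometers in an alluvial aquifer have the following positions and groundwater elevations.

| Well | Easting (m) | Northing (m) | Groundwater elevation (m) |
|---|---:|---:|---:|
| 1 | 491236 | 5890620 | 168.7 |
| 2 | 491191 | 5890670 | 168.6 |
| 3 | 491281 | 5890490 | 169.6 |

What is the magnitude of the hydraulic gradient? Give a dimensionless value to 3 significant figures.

0.0134

Taking 1 as reference: 2−1 = (-45, 50, -0.1); 3−1 = (45, -130, +0.9).
Determinant of the coordinate differences = (-45)·(-130) − 45·50 = 3600.
∂h/∂x = [(-0.1)·(-130) − (+0.9)·50] / 3600 = -0.008889
∂h/∂y = [(-45)·(+0.9) − 45·(-0.1)] / 3600 = -0.01000
|∇h| = √(-0.008889² + -0.01000²) = 0.01338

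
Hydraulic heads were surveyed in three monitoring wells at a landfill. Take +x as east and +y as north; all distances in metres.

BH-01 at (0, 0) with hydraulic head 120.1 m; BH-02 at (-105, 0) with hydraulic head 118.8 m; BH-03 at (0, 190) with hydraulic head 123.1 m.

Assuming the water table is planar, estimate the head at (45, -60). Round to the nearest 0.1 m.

119.7 m

∂h/∂x = (118.8 − 120.1) / (-105 − 0) = +0.01238
∂h/∂y = (123.1 − 120.1) / (190 − 0) = +0.01579
h(45, -60) = 120.1 + (+0.01238)·(45) + (+0.01579)·(-60) = 120.1 +0.557 -0.947 = 119.710 m.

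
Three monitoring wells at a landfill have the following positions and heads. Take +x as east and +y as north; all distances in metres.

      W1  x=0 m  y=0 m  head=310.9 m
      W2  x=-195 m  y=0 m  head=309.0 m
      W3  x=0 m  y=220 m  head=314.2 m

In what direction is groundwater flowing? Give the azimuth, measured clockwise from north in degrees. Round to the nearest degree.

∂h/∂x = (309.0 − 310.9) / (-195 − 0) = +0.009744
∂h/∂y = (314.2 − 310.9) / (220 − 0) = +0.01500
Flow direction (−∇h) has components (-0.009744 E, -0.01500 N).
Azimuth = atan2(E, N) = atan2(-0.009744, -0.01500) = 213.0° ≈ 213°.

213°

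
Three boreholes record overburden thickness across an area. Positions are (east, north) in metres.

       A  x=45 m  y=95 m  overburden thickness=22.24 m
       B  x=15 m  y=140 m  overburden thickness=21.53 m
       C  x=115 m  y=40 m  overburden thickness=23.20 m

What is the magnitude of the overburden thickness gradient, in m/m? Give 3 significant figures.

0.0142 m/m

Three-point gradient (reference A): Δ to B = (-30, 45, -0.71), Δ to C = (70, -55, +0.96).
∂d/∂x = +0.002767, ∂d/∂y = -0.01393 (det = -1500).
|∇f| = √(0.002767² + -0.01393²) = 0.0142 m/m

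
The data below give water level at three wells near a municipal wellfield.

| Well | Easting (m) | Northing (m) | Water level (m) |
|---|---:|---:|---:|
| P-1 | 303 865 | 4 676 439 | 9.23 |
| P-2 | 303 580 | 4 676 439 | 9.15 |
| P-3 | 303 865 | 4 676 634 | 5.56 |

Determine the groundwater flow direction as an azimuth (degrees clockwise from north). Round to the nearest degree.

359°

∂h/∂x = (9.15 − 9.23) / (303580 − 303865) = +0.0002807
∂h/∂y = (5.56 − 9.23) / (4676634 − 4676439) = -0.01882
Flow direction (−∇h) has components (-0.0002807 E, +0.01882 N).
Azimuth = atan2(E, N) = atan2(-0.0002807, +0.01882) = 359.1° ≈ 359°.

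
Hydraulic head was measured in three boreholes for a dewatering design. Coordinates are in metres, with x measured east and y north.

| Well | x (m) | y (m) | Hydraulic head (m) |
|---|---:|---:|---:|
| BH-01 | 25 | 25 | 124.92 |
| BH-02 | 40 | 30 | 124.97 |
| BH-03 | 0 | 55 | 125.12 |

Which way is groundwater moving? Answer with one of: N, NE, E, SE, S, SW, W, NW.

Three-point gradient (reference BH-01): Δ to BH-02 = (15, 5, +0.05), Δ to BH-03 = (-25, 30, +0.20).
∂h/∂x = +0.0008696, ∂h/∂y = +0.007391 (det = 575).
Flow = −∇h = (-0.0008696 east, -0.007391 north), which points south.

S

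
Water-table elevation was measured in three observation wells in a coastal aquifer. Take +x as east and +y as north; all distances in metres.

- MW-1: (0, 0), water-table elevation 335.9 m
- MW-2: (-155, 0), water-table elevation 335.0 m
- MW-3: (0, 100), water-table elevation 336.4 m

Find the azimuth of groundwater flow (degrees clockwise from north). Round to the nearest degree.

229°

∂h/∂x = (335.0 − 335.9) / (-155 − 0) = +0.005806
∂h/∂y = (336.4 − 335.9) / (100 − 0) = +0.005000
Flow direction (−∇h) has components (-0.005806 E, -0.005000 N).
Azimuth = atan2(E, N) = atan2(-0.005806, -0.005000) = 229.3° ≈ 229°.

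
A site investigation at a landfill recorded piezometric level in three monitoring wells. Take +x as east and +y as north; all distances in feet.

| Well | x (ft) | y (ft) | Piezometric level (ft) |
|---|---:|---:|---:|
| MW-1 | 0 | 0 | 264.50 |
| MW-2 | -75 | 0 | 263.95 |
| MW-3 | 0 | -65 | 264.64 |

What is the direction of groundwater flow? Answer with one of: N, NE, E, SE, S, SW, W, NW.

W

∂h/∂x = (263.95 − 264.50) / (-75 − 0) = +0.007333
∂h/∂y = (264.64 − 264.50) / (-65 − 0) = -0.002154
Flow = −∇h = (-0.007333 east, +0.002154 north), which points west.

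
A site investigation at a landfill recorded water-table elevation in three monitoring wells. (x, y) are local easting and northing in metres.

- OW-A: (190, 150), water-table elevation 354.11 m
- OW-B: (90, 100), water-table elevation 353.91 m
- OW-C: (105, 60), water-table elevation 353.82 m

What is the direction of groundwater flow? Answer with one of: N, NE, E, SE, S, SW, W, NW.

S

Differences from OW-A: to OW-B (Δx, Δy, Δh) = (-100, -50, -0.20); to OW-C = (-85, -90, -0.29).
Determinant of the coordinate differences = (-100)·(-90) − (-85)·(-50) = 4750.
∂h/∂x = [(-0.20)·(-90) − (-0.29)·(-50)] / 4750 = +0.0007368
∂h/∂y = [(-100)·(-0.29) − (-85)·(-0.20)] / 4750 = +0.002526
Flow = −∇h = (-0.0007368 east, -0.002526 north), which points south.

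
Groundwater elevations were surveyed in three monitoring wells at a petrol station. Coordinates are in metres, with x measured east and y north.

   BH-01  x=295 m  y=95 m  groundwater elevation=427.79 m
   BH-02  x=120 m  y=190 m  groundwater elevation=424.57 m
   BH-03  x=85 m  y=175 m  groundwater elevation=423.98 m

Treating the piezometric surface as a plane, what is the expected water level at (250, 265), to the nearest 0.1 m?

426.7 m

With h = a·x + b·y + c and BH-01 as origin, the differences give:
  (-175)·a + 95·b = -3.22
  (-210)·a + 80·b = -3.81
Eliminate b (×80 and ×95, subtract): 5950·a = 104.350 → a = ∂h/∂x = +0.01754
Back-substitute: b = ∂h/∂y = -0.001588.
h(250, 265) = 427.79 + (+0.01754)·(-45) + (-0.001588)·(170) = 427.79 -0.789 -0.270 = 426.731 m.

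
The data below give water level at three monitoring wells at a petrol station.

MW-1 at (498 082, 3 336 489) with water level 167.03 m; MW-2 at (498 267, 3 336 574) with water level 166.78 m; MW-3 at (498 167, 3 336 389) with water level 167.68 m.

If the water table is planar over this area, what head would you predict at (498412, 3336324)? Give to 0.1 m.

Taking MW-1 as reference: MW-2−MW-1 = (185, 85, -0.25); MW-3−MW-1 = (85, -100, +0.65).
Determinant of the coordinate differences = 185·(-100) − 85·85 = -25725.
∂h/∂x = [(-0.25)·(-100) − (+0.65)·85] / -25725 = +0.001176
∂h/∂y = [185·(+0.65) − 85·(-0.25)] / -25725 = -0.005500
h(498412, 3336324) = 167.03 + (+0.001176)·(330) + (-0.005500)·(-165) = 167.03 +0.388 +0.908 = 168.326 m.

168.3 m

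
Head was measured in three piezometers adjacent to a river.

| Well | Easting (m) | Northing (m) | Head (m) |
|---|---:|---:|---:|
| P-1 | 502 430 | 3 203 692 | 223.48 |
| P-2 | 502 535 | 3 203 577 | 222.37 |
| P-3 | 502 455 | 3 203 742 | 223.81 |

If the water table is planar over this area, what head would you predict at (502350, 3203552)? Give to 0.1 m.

Taking P-1 as reference: P-2−P-1 = (105, -115, -1.11); P-3−P-1 = (25, 50, +0.33).
Solve a·Δx + b·Δy = Δh: det = 105·50 − 25·(-115) = 8125.
∂h/∂x = [(-1.11)·50 − (+0.33)·(-115)] / 8125 = -0.002160
∂h/∂y = [105·(+0.33) − 25·(-1.11)] / 8125 = +0.007680
h(502350, 3203552) = 223.48 + (-0.002160)·(-80) + (+0.007680)·(-140) = 223.48 +0.173 -1.075 = 222.578 m.

222.6 m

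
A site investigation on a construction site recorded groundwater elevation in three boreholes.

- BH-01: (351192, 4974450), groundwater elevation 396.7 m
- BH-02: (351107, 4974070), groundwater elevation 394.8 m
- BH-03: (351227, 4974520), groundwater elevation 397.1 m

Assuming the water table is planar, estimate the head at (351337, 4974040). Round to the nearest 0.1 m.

395.3 m

Differences from BH-01: to BH-02 (Δx, Δy, Δh) = (-85, -380, -1.9); to BH-03 = (35, 70, +0.4).
Determinant of the coordinate differences = (-85)·70 − 35·(-380) = 7350.
∂h/∂x = [(-1.9)·70 − (+0.4)·(-380)] / 7350 = +0.002585
∂h/∂y = [(-85)·(+0.4) − 35·(-1.9)] / 7350 = +0.004422
h(351337, 4974040) = 396.7 + (+0.002585)·(145) + (+0.004422)·(-410) = 396.7 +0.375 -1.813 = 395.262 m.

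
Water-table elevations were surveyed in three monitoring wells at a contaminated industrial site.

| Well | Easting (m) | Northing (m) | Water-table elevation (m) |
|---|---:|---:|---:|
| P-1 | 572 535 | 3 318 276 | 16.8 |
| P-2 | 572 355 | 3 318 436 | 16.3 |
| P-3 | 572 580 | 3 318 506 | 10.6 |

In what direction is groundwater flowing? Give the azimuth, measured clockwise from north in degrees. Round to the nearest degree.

038°

Taking P-1 as reference: P-2−P-1 = (-180, 160, -0.5); P-3−P-1 = (45, 230, -6.2).
Determinant of the coordinate differences = (-180)·230 − 45·160 = -48600.
∂h/∂x = [(-0.5)·230 − (-6.2)·160] / -48600 = -0.01805
∂h/∂y = [(-180)·(-6.2) − 45·(-0.5)] / -48600 = -0.02343
Flow direction (−∇h) has components (+0.01805 E, +0.02343 N).
Azimuth = atan2(E, N) = atan2(+0.01805, +0.02343) = 37.6° ≈ 038°.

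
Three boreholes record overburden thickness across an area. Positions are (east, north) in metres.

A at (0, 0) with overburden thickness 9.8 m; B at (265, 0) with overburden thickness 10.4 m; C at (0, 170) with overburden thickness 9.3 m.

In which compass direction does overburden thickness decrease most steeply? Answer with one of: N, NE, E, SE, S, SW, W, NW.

NW

∂d/∂x = (10.4 − 9.8) / (265 − 0) = +0.002264
∂d/∂y = (9.3 − 9.8) / (170 − 0) = -0.002941
Steepest decrease is along −∇f = (-0.002264 E, +0.002941 N) → northwest.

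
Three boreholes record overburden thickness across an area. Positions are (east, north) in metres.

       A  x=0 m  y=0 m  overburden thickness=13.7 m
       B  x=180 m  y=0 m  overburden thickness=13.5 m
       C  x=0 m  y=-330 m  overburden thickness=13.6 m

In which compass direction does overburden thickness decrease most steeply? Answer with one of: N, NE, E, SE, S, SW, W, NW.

∂d/∂x = (13.5 − 13.7) / (180 − 0) = -0.001111
∂d/∂y = (13.6 − 13.7) / (-330 − 0) = +0.0003030
Steepest decrease is along −∇f = (+0.001111 E, -0.0003030 N) → east.

E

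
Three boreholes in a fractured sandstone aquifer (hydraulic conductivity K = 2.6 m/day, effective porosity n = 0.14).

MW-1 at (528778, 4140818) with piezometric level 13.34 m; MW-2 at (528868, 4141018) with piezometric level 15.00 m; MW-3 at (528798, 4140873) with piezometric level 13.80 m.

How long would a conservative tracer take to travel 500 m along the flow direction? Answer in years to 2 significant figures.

8.5 years

Differences from MW-1: to MW-2 (Δx, Δy, Δh) = (90, 200, +1.66); to MW-3 = (20, 55, +0.46).
Solve a·Δx + b·Δy = Δh: det = 90·55 − 20·200 = 950.
∂h/∂x = [(+1.66)·55 − (+0.46)·200] / 950 = -0.0007368
∂h/∂y = [90·(+0.46) − 20·(+1.66)] / 950 = +0.008632
|∇h| = √(-0.0007368² + 0.008632²) = 0.008663
Seepage velocity v = K·i/n = 2.6 × 0.008663 / 0.14 = 0.1609 m/day.
t = 500 / 0.1609 = 3108 days = 8.51 years.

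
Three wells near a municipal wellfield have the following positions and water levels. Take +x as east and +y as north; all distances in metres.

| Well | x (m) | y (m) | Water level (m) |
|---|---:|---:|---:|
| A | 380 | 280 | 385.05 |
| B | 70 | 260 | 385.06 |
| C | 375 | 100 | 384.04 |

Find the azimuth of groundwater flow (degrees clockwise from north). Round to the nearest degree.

176°

Three-point gradient (reference A): Δ to B = (-310, -20, +0.01), Δ to C = (-5, -180, -1.01).
∂h/∂x = -0.0003950, ∂h/∂y = +0.005622 (det = 55700).
Flow direction (−∇h) has components (+0.0003950 E, -0.005622 N).
Azimuth = atan2(E, N) = atan2(+0.0003950, -0.005622) = 176.0° ≈ 176°.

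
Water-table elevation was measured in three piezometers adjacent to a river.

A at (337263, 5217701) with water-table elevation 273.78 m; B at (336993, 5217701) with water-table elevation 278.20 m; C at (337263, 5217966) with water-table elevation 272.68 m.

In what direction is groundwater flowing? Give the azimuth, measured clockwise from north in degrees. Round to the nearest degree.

∂h/∂x = (278.20 − 273.78) / (336993 − 337263) = -0.01637
∂h/∂y = (272.68 − 273.78) / (5217966 − 5217701) = -0.004151
Flow direction (−∇h) has components (+0.01637 E, +0.004151 N).
Azimuth = atan2(E, N) = atan2(+0.01637, +0.004151) = 75.8° ≈ 076°.

076°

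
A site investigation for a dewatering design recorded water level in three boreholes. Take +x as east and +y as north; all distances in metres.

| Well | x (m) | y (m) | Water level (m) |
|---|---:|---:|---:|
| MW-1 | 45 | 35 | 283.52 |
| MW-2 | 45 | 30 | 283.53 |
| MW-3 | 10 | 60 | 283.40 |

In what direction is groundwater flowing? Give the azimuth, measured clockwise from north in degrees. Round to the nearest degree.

315°

Differences from MW-1: to MW-2 (Δx, Δy, Δh) = (0, -5, +0.01); to MW-3 = (-35, 25, -0.12).
Solve a·Δx + b·Δy = Δh: det = 0·25 − (-35)·(-5) = -175.
∂h/∂x = [(+0.01)·25 − (-0.12)·(-5)] / -175 = +0.002000
∂h/∂y = [0·(-0.12) − (-35)·(+0.01)] / -175 = -0.002000
Flow direction (−∇h) has components (-0.002000 E, +0.002000 N).
Azimuth = atan2(E, N) = atan2(-0.002000, +0.002000) = 315.0° ≈ 315°.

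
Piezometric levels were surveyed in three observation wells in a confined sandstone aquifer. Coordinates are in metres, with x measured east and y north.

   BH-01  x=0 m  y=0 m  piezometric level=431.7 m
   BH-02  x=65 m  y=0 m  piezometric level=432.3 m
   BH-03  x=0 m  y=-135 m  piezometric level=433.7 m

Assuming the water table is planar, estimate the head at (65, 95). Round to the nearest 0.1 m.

∂h/∂x = (432.3 − 431.7) / (65 − 0) = +0.009231
∂h/∂y = (433.7 − 431.7) / (-135 − 0) = -0.01481
h(65, 95) = 431.7 + (+0.009231)·(65) + (-0.01481)·(95) = 431.7 +0.600 -1.407 = 430.893 m.

430.9 m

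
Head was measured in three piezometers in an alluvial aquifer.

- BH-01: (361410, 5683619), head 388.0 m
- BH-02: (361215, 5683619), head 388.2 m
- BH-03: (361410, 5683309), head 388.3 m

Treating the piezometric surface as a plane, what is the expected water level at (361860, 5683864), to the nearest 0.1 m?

387.3 m

∂h/∂x = (388.2 − 388.0) / (361215 − 361410) = -0.001026
∂h/∂y = (388.3 − 388.0) / (5683309 − 5683619) = -0.0009677
h(361860, 5683864) = 388.0 + (-0.001026)·(450) + (-0.0009677)·(245) = 388.0 -0.462 -0.237 = 387.301 m.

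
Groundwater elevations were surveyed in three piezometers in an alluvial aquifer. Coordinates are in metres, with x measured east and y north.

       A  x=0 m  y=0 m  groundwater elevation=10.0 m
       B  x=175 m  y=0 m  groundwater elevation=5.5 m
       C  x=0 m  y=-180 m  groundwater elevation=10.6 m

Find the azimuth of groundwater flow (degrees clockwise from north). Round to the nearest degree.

∂h/∂x = (5.5 − 10.0) / (175 − 0) = -0.02571
∂h/∂y = (10.6 − 10.0) / (-180 − 0) = -0.003333
Flow direction (−∇h) has components (+0.02571 E, +0.003333 N).
Azimuth = atan2(E, N) = atan2(+0.02571, +0.003333) = 82.6° ≈ 083°.

083°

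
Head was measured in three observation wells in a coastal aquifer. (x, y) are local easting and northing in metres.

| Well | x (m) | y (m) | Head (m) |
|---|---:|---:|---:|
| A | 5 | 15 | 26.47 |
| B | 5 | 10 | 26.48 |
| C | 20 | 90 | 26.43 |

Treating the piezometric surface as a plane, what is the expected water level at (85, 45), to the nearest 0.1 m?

Differences from A: to B (Δx, Δy, Δh) = (0, -5, +0.01); to C = (15, 75, -0.04).
Determinant of the coordinate differences = 0·75 − 15·(-5) = 75.
∂h/∂x = [(+0.01)·75 − (-0.04)·(-5)] / 75 = +0.007333
∂h/∂y = [0·(-0.04) − 15·(+0.01)] / 75 = -0.002000
h(85, 45) = 26.47 + (+0.007333)·(80) + (-0.002000)·(30) = 26.47 +0.587 -0.060 = 26.997 m.

27.0 m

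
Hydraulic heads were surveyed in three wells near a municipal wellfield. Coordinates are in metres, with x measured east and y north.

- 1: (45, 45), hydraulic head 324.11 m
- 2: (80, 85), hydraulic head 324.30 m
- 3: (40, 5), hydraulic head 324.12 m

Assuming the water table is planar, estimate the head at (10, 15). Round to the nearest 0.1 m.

Differences from 1: to 2 (Δx, Δy, Δh) = (35, 40, +0.19); to 3 = (-5, -40, +0.01).
Solve a·Δx + b·Δy = Δh: det = 35·(-40) − (-5)·40 = -1200.
∂h/∂x = [(+0.19)·(-40) − (+0.01)·40] / -1200 = +0.006667
∂h/∂y = [35·(+0.01) − (-5)·(+0.19)] / -1200 = -0.001083
h(10, 15) = 324.11 + (+0.006667)·(-35) + (-0.001083)·(-30) = 324.11 -0.233 +0.032 = 323.909 m.

323.9 m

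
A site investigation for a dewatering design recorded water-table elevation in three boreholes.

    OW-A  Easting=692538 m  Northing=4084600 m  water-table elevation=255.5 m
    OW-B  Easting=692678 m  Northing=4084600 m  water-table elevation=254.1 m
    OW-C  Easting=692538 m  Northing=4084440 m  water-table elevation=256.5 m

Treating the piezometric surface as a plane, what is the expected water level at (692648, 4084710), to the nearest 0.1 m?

∂h/∂x = (254.1 − 255.5) / (692678 − 692538) = -0.01000
∂h/∂y = (256.5 − 255.5) / (4084440 − 4084600) = -0.006250
h(692648, 4084710) = 255.5 + (-0.01000)·(110) + (-0.006250)·(110) = 255.5 -1.100 -0.688 = 253.712 m.

253.7 m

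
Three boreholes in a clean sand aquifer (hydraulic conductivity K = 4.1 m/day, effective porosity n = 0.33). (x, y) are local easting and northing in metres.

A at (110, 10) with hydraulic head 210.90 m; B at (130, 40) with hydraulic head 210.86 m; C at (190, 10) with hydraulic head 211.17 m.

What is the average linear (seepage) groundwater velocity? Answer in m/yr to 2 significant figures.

Differences from A: to B (Δx, Δy, Δh) = (20, 30, -0.04); to C = (80, 0, +0.27).
Solve a·Δx + b·Δy = Δh: det = 20·0 − 80·30 = -2400.
∂h/∂x = [(-0.04)·0 − (+0.27)·30] / -2400 = +0.003375
∂h/∂y = [20·(+0.27) − 80·(-0.04)] / -2400 = -0.003583
|∇h| = √(0.003375² + -0.003583²) = 0.004922
Seepage velocity v = K·i/n = 4.1 × 0.004922 / 0.33 = 0.06115 m/day = 22.34 m/yr.

22 m/yr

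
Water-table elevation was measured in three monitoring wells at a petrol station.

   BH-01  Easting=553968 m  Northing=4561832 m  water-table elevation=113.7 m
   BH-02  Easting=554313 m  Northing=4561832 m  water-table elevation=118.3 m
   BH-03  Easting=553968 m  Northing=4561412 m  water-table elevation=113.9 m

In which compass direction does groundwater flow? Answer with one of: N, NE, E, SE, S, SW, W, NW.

∂h/∂x = (118.3 − 113.7) / (554313 − 553968) = +0.01333
∂h/∂y = (113.9 − 113.7) / (4561412 − 4561832) = -0.0004762
Flow = −∇h = (-0.01333 east, +0.0004762 north), which points west.

W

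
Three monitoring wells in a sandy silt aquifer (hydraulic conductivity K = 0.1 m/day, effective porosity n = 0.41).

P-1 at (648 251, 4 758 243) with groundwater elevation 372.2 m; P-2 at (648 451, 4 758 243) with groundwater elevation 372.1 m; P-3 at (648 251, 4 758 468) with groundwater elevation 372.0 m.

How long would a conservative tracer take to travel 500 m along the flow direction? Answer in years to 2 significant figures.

∂h/∂x = (372.1 − 372.2) / (648451 − 648251) = -0.0005000
∂h/∂y = (372.0 − 372.2) / (4758468 − 4758243) = -0.0008889
|∇h| = √(-0.0005000² + -0.0008889²) = 0.00102
Seepage velocity v = K·i/n = 0.1 × 0.00102 / 0.41 = 0.0002488 m/day.
t = 500 / 0.0002488 = 2.01e+06 days = 5.5e+03 years.

5500 years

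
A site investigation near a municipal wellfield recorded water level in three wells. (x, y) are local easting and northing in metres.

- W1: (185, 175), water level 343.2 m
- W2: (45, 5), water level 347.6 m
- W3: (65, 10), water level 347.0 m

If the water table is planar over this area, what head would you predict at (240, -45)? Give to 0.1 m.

With h = a·x + b·y + c and W1 as origin, the differences give:
  (-140)·a + (-170)·b = +4.4
  (-120)·a + (-165)·b = +3.8
Eliminate b (×(-165) and ×(-170), subtract): 2700·a = -80.00 → a = ∂h/∂x = -0.02963
Back-substitute: b = ∂h/∂y = -0.001481.
h(240, -45) = 343.2 + (-0.02963)·(55) + (-0.001481)·(-220) = 343.2 -1.630 +0.326 = 341.896 m.

341.9 m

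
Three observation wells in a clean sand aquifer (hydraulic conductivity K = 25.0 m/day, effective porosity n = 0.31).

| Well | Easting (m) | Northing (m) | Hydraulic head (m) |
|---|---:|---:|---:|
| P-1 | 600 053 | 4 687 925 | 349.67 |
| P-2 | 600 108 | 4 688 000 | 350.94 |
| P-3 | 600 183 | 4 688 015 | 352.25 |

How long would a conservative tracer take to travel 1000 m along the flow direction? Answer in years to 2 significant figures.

Taking P-1 as reference: P-2−P-1 = (55, 75, +1.27); P-3−P-1 = (130, 90, +2.58).
Solve a·Δx + b·Δy = Δh: det = 55·90 − 130·75 = -4800.
∂h/∂x = [(+1.27)·90 − (+2.58)·75] / -4800 = +0.01650
∂h/∂y = [55·(+2.58) − 130·(+1.27)] / -4800 = +0.004833
|∇h| = √(0.01650² + 0.004833²) = 0.01719
Seepage velocity v = K·i/n = 25.0 × 0.01719 / 0.31 = 1.386 m/day.
t = 1000 / 1.386 = 721.5 days = 1.98 years.

2.0 years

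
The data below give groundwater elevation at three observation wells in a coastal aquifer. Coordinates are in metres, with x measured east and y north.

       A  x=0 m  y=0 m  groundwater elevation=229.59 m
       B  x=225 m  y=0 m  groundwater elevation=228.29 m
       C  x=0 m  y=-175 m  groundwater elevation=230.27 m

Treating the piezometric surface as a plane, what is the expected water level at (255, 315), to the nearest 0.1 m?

226.9 m

∂h/∂x = (228.29 − 229.59) / (225 − 0) = -0.005778
∂h/∂y = (230.27 − 229.59) / (-175 − 0) = -0.003886
h(255, 315) = 229.59 + (-0.005778)·(255) + (-0.003886)·(315) = 229.59 -1.473 -1.224 = 226.893 m.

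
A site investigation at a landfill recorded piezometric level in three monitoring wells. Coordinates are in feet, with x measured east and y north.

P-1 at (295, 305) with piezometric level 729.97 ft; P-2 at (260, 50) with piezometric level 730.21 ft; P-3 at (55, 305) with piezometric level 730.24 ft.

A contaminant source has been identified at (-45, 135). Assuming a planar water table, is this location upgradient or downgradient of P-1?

Three-point gradient (reference P-1): Δ to P-2 = (-35, -255, +0.24), Δ to P-3 = (-240, 0, +0.27).
∂h/∂x = -0.001125, ∂h/∂y = -0.0007868 (det = -61200).
Head at (-45, 135) = 729.97 + (-0.001125)·(-340) + (-0.0007868)·(-170) = 730.49 ft.
That is higher than the 729.97 ft at P-1, so the point is upgradient.

upgradient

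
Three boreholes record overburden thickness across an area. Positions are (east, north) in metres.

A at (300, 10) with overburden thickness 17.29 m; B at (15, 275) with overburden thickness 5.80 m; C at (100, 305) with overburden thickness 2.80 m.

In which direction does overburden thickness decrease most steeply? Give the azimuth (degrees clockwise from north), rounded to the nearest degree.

Taking A as reference: B−A = (-285, 265, -11.49); C−A = (-200, 295, -14.49).
Determinant of the coordinate differences = (-285)·295 − (-200)·265 = -31075.
∂d/∂x = [(-11.49)·295 − (-14.49)·265] / -31075 = -0.01449
∂d/∂y = [(-285)·(-14.49) − (-200)·(-11.49)] / -31075 = -0.05894
Steepest decrease is along −∇f: components (+0.01449 E, +0.05894 N).
Azimuth = atan2(+0.01449, +0.05894) = 13.8° ≈ 014°.

014°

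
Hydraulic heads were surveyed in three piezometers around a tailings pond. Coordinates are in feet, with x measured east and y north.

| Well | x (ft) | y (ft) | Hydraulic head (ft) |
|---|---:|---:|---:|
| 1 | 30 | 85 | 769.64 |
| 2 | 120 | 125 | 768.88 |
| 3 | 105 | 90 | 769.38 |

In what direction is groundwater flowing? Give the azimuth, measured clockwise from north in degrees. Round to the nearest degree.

Taking 1 as reference: 2−1 = (90, 40, -0.76); 3−1 = (75, 5, -0.26).
Solve a·Δx + b·Δy = Δh: det = 90·5 − 75·40 = -2550.
∂h/∂x = [(-0.76)·5 − (-0.26)·40] / -2550 = -0.002588
∂h/∂y = [90·(-0.26) − 75·(-0.76)] / -2550 = -0.01318
Flow direction (−∇h) has components (+0.002588 E, +0.01318 N).
Azimuth = atan2(E, N) = atan2(+0.002588, +0.01318) = 11.1° ≈ 011°.

011°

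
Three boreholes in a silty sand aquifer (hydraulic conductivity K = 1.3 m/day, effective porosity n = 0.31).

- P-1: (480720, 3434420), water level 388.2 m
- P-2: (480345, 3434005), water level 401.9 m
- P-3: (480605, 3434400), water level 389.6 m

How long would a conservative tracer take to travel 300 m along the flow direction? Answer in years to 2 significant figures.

7.2 years

Taking P-1 as reference: P-2−P-1 = (-375, -415, +13.7); P-3−P-1 = (-115, -20, +1.4).
Determinant of the coordinate differences = (-375)·(-20) − (-115)·(-415) = -40225.
∂h/∂x = [(+13.7)·(-20) − (+1.4)·(-415)] / -40225 = -0.007632
∂h/∂y = [(-375)·(+1.4) − (-115)·(+13.7)] / -40225 = -0.02612
|∇h| = √(-0.007632² + -0.02612²) = 0.02721
Seepage velocity v = K·i/n = 1.3 × 0.02721 / 0.31 = 0.1141 m/day.
t = 300 / 0.1141 = 2629 days = 7.2 years.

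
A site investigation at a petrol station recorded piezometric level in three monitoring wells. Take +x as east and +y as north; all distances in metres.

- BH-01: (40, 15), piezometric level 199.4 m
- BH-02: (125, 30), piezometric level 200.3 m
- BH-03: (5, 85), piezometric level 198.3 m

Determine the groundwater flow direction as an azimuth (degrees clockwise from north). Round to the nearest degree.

Differences from BH-01: to BH-02 (Δx, Δy, Δh) = (85, 15, +0.9); to BH-03 = (-35, 70, -1.1).
Solve a·Δx + b·Δy = Δh: det = 85·70 − (-35)·15 = 6475.
∂h/∂x = [(+0.9)·70 − (-1.1)·15] / 6475 = +0.01228
∂h/∂y = [85·(-1.1) − (-35)·(+0.9)] / 6475 = -0.009575
Flow direction (−∇h) has components (-0.01228 E, +0.009575 N).
Azimuth = atan2(E, N) = atan2(-0.01228, +0.009575) = 307.9° ≈ 308°.

308°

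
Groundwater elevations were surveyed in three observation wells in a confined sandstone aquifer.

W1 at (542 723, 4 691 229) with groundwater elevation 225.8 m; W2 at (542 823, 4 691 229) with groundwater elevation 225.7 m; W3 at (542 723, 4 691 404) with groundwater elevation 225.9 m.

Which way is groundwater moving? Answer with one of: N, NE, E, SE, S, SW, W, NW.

∂h/∂x = (225.7 − 225.8) / (542823 − 542723) = -0.001000
∂h/∂y = (225.9 − 225.8) / (4691404 − 4691229) = +0.0005714
Flow = −∇h = (+0.001000 east, -0.0005714 north), which points southeast.

SE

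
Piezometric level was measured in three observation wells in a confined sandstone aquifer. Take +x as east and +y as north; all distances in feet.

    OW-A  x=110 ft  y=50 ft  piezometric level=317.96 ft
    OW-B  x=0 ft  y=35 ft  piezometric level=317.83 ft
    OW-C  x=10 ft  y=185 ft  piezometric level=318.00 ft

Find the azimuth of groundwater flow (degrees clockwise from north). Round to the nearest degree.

224°

Taking OW-A as reference: OW-B−OW-A = (-110, -15, -0.13); OW-C−OW-A = (-100, 135, +0.04).
Solve a·Δx + b·Δy = Δh: det = (-110)·135 − (-100)·(-15) = -16350.
∂h/∂x = [(-0.13)·135 − (+0.04)·(-15)] / -16350 = +0.001037
∂h/∂y = [(-110)·(+0.04) − (-100)·(-0.13)] / -16350 = +0.001064
Flow direction (−∇h) has components (-0.001037 E, -0.001064 N).
Azimuth = atan2(E, N) = atan2(-0.001037, -0.001064) = 224.2° ≈ 224°.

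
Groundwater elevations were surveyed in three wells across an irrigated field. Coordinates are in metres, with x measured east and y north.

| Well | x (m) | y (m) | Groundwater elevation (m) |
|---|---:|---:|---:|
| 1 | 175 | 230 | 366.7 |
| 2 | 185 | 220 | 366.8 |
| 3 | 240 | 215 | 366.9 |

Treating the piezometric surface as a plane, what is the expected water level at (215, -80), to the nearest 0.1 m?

Taking 1 as reference: 2−1 = (10, -10, +0.1); 3−1 = (65, -15, +0.2).
Determinant of the coordinate differences = 10·(-15) − 65·(-10) = 500.
∂h/∂x = [(+0.1)·(-15) − (+0.2)·(-10)] / 500 = +0.0010000
∂h/∂y = [10·(+0.2) − 65·(+0.1)] / 500 = -0.009000
h(215, -80) = 366.7 + (+0.0010000)·(40) + (-0.009000)·(-310) = 366.7 +0.040 +2.790 = 369.530 m.

369.5 m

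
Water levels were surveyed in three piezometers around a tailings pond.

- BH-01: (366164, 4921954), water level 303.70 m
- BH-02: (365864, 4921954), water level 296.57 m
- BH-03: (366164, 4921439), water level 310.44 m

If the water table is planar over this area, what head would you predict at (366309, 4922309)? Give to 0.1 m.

302.5 m

∂h/∂x = (296.57 − 303.70) / (365864 − 366164) = +0.02377
∂h/∂y = (310.44 − 303.70) / (4921439 − 4921954) = -0.01309
h(366309, 4922309) = 303.70 + (+0.02377)·(145) + (-0.01309)·(355) = 303.70 +3.446 -4.646 = 302.500 m.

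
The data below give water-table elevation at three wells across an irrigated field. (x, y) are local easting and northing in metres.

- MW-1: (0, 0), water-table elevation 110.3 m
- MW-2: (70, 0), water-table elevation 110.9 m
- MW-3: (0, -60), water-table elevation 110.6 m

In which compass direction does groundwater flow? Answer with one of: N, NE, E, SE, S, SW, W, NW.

NW

∂h/∂x = (110.9 − 110.3) / (70 − 0) = +0.008571
∂h/∂y = (110.6 − 110.3) / (-60 − 0) = -0.005000
Flow = −∇h = (-0.008571 east, +0.005000 north), which points northwest.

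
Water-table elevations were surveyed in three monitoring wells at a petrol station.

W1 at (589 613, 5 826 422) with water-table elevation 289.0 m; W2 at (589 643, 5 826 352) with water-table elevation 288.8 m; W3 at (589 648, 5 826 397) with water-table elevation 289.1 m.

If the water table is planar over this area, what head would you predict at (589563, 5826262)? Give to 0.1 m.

Differences from W1: to W2 (Δx, Δy, Δh) = (30, -70, -0.2); to W3 = (35, -25, +0.1).
Solve a·Δx + b·Δy = Δh: det = 30·(-25) − 35·(-70) = 1700.
∂h/∂x = [(-0.2)·(-25) − (+0.1)·(-70)] / 1700 = +0.007059
∂h/∂y = [30·(+0.1) − 35·(-0.2)] / 1700 = +0.005882
h(589563, 5826262) = 289.0 + (+0.007059)·(-50) + (+0.005882)·(-160) = 289.0 -0.353 -0.941 = 287.706 m.

287.7 m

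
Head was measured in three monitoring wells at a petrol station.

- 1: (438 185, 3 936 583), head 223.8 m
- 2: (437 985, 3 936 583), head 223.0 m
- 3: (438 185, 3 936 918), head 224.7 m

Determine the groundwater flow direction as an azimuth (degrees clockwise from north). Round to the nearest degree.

236°

∂h/∂x = (223.0 − 223.8) / (437985 − 438185) = +0.004000
∂h/∂y = (224.7 − 223.8) / (3936918 − 3936583) = +0.002687
Flow direction (−∇h) has components (-0.004000 E, -0.002687 N).
Azimuth = atan2(E, N) = atan2(-0.004000, -0.002687) = 236.1° ≈ 236°.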